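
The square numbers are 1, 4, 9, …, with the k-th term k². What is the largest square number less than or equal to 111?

Solve n² ≤ 111 for integer n.
n = 10 gives 100 ≤ 111, while n = 11 gives 121 > 111; so the answer is 100.

100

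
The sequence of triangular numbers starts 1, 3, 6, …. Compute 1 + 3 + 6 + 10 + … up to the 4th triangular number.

Σ i(i+1)/2 = (Σi² + Σi) / 2 over i = 1..4.
Σi = 10 and Σi² = 30.
(1·30 + 1·10) / 2 = 40/2 = 20.

20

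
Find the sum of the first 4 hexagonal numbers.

Σ i(2i−1) = 2Σi² − Σi over i = 1..4.
Σi = 10 and Σi² = 30.
2·30 − 1·10 = 50.

50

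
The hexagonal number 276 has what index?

12

Set n(2n−1) = 276, giving 2n² − n − 276 = 0.
The discriminant is 1 + 8·276 = 2209, and √2209 = 47.
So n = (1 + 47) / 4 = 48/4 = 12.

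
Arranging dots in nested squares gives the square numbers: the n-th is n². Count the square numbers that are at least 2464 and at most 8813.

The n-th square number is n².
Smallest index with value ≥ 2464: n = 50 (giving 2500).
Largest index with value ≤ 8813: n = 93 (giving 8649).
Indices 50 through 93: 44 terms.

44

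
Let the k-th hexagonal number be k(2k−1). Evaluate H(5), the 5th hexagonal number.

45

5·(2·5 − 1) = 5·9 = 45.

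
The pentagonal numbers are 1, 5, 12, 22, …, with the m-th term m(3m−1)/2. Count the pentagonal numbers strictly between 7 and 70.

The n-th pentagonal number is n(3n−1)/2.
Smallest index with value > 7: n = 3 (giving 12).
Largest index with value < 70: n = 6 (giving 51).
Indices 3 through 6: 4 terms.

4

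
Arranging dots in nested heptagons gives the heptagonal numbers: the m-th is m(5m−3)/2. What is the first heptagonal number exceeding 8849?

Solve n(5n−3)/2 > 8849 for integer n.
The largest n with value ≤ 8849 is 59 (since 8614 ≤ 8849 < 8910), so the first above is n = 60, value 8910.

8910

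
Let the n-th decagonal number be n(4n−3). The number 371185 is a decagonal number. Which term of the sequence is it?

305

Set n(4n−3) = 371185, giving 4n² − 3n − 371185 = 0.
The discriminant is 9 + 16·371185 = 5938969, and √5938969 = 2437.
So n = (3 + 2437) / 8 = 2440/8 = 305.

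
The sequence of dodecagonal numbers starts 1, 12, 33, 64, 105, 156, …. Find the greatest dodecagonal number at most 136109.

Solve n(5n−4) ≤ 136109 for integer n.
n = 165 gives 135465 ≤ 136109, while n = 166 gives 137116 > 136109; so the answer is 135465.

135465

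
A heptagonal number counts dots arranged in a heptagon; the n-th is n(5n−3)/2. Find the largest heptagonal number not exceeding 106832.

106812

Solve n(5n−3)/2 ≤ 106832 for integer n.
n = 207 gives 106812 ≤ 106832, while n = 208 gives 107848 > 106832; so the answer is 106812.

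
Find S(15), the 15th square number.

225

The 15th square number is n² with n = 15.
15² = 225.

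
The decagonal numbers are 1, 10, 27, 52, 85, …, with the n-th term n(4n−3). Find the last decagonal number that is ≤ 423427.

Solve n(4n−3) ≤ 423427 for integer n.
n = 325 gives 421525 ≤ 423427, while n = 326 gives 424126 > 423427; so the answer is 421525.

421525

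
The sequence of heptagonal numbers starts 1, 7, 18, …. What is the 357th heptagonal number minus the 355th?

3557

357·(5·357 − 3)/2 = 318087 and 355·(5·355 − 3)/2 = 314530.
Difference: 318087 − 314530 = 3557.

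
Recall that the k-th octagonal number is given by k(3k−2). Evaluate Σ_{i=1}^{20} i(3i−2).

8190

Σ i(3i−2) = 3Σi² − 2Σi over i = 1..20.
Σi = 210 and Σi² = 2870.
3·2870 − 2·210 = 8190.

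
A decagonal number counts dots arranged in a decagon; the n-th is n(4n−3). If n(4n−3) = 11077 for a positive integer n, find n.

53

Set n(4n−3) = 11077, giving 4n² − 3n − 11077 = 0.
The discriminant is 9 + 16·11077 = 177241, and √177241 = 421.
So n = (3 + 421) / 8 = 424/8 = 53.
Check: 53·(4·53 − 3) = 11077. ✓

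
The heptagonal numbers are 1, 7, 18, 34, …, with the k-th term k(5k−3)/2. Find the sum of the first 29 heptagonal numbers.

Σ i(5i−3)/2 = (5Σi² − 3Σi) / 2 over i = 1..29.
Σi = 435 and Σi² = 8555.
(5·8555 − 3·435) / 2 = 41470/2 = 20735.

20735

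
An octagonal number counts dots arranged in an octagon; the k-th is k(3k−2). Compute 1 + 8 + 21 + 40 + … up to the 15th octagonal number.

Σ i(3i−2) = 3Σi² − 2Σi over i = 1..15.
Σi = 120 and Σi² = 1240.
3·1240 − 2·120 = 3480.

3480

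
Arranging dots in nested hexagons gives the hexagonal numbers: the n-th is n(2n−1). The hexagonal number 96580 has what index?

Set n(2n−1) = 96580, giving 2n² − n − 96580 = 0.
So n = (1 + 879) / 4 = 880/4 = 220.

220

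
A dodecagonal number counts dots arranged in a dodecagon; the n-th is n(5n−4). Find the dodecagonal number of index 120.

71520

120·(5·120 − 4) = 120·596 = 71520.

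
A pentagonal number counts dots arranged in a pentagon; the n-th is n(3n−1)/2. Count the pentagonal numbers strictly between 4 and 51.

4

The n-th pentagonal number is n(3n−1)/2.
Smallest index with value > 4: n = 2 (giving 5).
Largest index with value < 51: n = 5 (giving 35).
Indices 2 through 5: 4 terms.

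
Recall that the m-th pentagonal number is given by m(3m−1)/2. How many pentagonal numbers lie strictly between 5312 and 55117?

132

The n-th pentagonal number is n(3n−1)/2.
Smallest index with value > 5312: n = 60 (giving 5370).
Largest index with value < 55117: n = 191 (giving 54626).
Indices 60 through 191: 132 terms.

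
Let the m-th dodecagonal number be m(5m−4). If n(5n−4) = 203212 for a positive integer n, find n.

202

Set n(5n−4) = 203212, giving 5n² − 4n − 203212 = 0.
The discriminant is 16 + 20·203212 = 4064256, and √4064256 = 2016.
So n = (4 + 2016) / 10 = 2020/10 = 202.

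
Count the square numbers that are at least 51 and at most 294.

The n-th square number is n².
Smallest index with value ≥ 51: n = 8 (giving 64).
Largest index with value ≤ 294: n = 17 (giving 289).
Indices 8 through 17: 10 terms.

10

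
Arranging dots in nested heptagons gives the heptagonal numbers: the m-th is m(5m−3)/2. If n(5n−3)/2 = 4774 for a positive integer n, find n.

Set n(5n−3)/2 = 4774, giving 5n² − 3n − 9548 = 0.
The discriminant is 9 + 40·4774 = 190969, and √190969 = 437.
So n = (3 + 437) / 10 = 440/10 = 44.

44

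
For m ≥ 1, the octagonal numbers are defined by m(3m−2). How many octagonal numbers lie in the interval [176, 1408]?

The n-th octagonal number is n(3n−2).
Smallest index with value ≥ 176: n = 8 (giving 176).
Largest index with value ≤ 1408: n = 22 (giving 1408).
Indices 8 through 22: 15 terms.

15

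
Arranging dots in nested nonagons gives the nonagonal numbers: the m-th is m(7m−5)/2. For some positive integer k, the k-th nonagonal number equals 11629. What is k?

58

Set n(7n−5)/2 = 11629, giving 7n² − 5n − 23258 = 0.
The discriminant is 25 + 56·11629 = 651249, and √651249 = 807.
So n = (5 + 807) / 14 = 812/14 = 58.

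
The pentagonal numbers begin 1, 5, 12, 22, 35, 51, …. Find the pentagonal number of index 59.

59·(3·59 − 1)/2 = 59·176/2 = 59·88 = 5192.

5192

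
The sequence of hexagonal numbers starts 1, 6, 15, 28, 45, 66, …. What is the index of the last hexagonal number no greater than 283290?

376

Solve n(2n−1) ≤ 283290 for integer n.
n = 376 gives 282376 ≤ 283290, while n = 377 gives 283881 > 283290; so the answer is index 376.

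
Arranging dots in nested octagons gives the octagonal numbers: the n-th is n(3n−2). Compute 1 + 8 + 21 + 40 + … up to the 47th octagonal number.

104904

Σ i(3i−2) = 3Σi² − 2Σi over i = 1..47.
Σi = 1128 and Σi² = 35720.
3·35720 − 2·1128 = 104904.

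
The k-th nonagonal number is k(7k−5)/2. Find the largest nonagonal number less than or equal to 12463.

12450

Solve n(7n−5)/2 ≤ 12463 for integer n.
n = 60 gives 12450 ≤ 12463, while n = 61 gives 12871 > 12463; so the answer is 12450.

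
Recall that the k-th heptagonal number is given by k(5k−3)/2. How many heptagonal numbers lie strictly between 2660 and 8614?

The n-th heptagonal number is n(5n−3)/2.
Smallest index with value > 2660: n = 33 (giving 2673).
Largest index with value < 8614: n = 58 (giving 8323).
Indices 33 through 58: 26 terms.

26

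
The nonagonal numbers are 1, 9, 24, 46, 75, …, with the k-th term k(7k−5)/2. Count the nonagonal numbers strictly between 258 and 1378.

The n-th nonagonal number is n(7n−5)/2.
Smallest index with value > 258: n = 9 (giving 261).
Largest index with value < 1378: n = 20 (giving 1350).
Indices 9 through 20: 12 terms.

12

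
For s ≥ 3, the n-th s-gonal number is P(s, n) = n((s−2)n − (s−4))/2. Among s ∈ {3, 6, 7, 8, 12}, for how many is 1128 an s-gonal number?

2

s = 3: P(3, 47) = 1128. ✓
s = 6: P(6, 24) = 1128. ✓
s = 7: P(7, 21) = 1071 and P(7, 22) = 1177; 1128 is not s-gonal.
s = 8: P(8, 19) = 1045 and P(8, 20) = 1160; 1128 is not s-gonal.
s = 12: P(12, 15) = 1065 and P(12, 16) = 1216; 1128 is not s-gonal.
Hits: s ∈ {3, 6} → 2.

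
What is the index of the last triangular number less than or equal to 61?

10

Solve n(n+1)/2 ≤ 61 for integer n.
n = 10 gives 55 ≤ 61, while n = 11 gives 66 > 61; so the answer is index 10.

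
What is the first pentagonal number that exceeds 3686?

Solve n(3n−1)/2 > 3686 for integer n.
The largest n with value ≤ 3686 is 49 (since 3577 ≤ 3686 < 3725), so the first above is n = 50, value 3725.

3725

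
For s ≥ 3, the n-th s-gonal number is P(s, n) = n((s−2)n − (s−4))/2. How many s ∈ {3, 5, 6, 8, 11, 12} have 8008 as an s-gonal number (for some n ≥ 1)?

s = 3: P(3, 126) = 8001 and P(3, 127) = 8128; 8008 is not s-gonal.
s = 5: P(5, 73) = 7957 and P(5, 74) = 8177; 8008 is not s-gonal.
s = 6: P(6, 63) = 7875 and P(6, 64) = 8128; 8008 is not s-gonal.
s = 8: P(8, 52) = 8008. ✓
s = 11: P(11, 42) = 7791 and P(11, 43) = 8170; 8008 is not s-gonal.
s = 12: P(12, 40) = 7840 and P(12, 41) = 8241; 8008 is not s-gonal.
Hits: s ∈ {8} → 1.

1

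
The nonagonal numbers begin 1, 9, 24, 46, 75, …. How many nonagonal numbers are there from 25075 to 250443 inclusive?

The n-th nonagonal number is n(7n−5)/2.
Smallest index with value ≥ 25075: n = 85 (giving 25075).
Largest index with value ≤ 250443: n = 267 (giving 248844).
Indices 85 through 267: 183 terms.

183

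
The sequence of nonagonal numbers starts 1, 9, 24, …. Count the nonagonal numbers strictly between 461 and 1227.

8

The n-th nonagonal number is n(7n−5)/2.
Smallest index with value > 461: n = 12 (giving 474).
Largest index with value < 1227: n = 19 (giving 1216).
Indices 12 through 19: 8 terms.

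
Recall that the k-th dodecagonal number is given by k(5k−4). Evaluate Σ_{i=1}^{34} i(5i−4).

66045

Σ i(5i−4) = 5Σi² − 4Σi over i = 1..34.
Σi = 595 and Σi² = 13685.
5·13685 − 4·595 = 66045.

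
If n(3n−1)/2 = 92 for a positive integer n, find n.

Set n(3n−1)/2 = 92, giving 3n² − n − 184 = 0.
So n = (1 + 47) / 6 = 48/6 = 8.

8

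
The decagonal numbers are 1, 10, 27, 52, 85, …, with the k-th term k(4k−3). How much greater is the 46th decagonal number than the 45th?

Consecutive decagonal numbers differ by 8n − 7: here 8·46 − 7 = 361.

361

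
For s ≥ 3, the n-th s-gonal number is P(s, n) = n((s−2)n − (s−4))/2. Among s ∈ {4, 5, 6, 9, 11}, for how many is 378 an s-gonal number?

s = 4: P(4, 19) = 361 and P(4, 20) = 400; 378 is not s-gonal.
s = 5: P(5, 16) = 376 and P(5, 17) = 425; 378 is not s-gonal.
s = 6: P(6, 14) = 378. ✓
s = 9: P(9, 10) = 325 and P(9, 11) = 396; 378 is not s-gonal.
s = 11: P(11, 9) = 333 and P(11, 10) = 415; 378 is not s-gonal.
Hits: s ∈ {6} → 1.

1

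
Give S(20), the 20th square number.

400

20² = 400.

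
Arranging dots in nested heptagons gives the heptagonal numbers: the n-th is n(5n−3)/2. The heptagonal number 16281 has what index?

Set n(5n−3)/2 = 16281, giving 5n² − 3n − 32562 = 0.
The discriminant is 9 + 40·16281 = 651249, and √651249 = 807.
So n = (3 + 807) / 10 = 810/10 = 81.
Check: 81·(5·81 − 3)/2 = 16281. ✓

81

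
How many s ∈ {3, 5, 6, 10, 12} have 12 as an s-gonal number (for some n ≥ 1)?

s = 3: P(3, 4) = 10 and P(3, 5) = 15; 12 is not s-gonal.
s = 5: P(5, 3) = 12. ✓
s = 6: P(6, 2) = 6 and P(6, 3) = 15; 12 is not s-gonal.
s = 10: P(10, 2) = 10 and P(10, 3) = 27; 12 is not s-gonal.
s = 12: P(12, 2) = 12. ✓
Hits: s ∈ {5, 12} → 2.

2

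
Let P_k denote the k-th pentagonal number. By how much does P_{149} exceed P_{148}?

445

Consecutive pentagonal numbers differ by 3n − 2: here 3·149 − 2 = 445.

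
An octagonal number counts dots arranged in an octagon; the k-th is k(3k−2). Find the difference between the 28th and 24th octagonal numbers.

616

28·(3·28 − 2) = 2296 and 24·(3·24 − 2) = 1680.
Difference: 2296 − 1680 = 616.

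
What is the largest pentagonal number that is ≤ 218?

Solve n(3n−1)/2 ≤ 218 for integer n.
n = 12 gives 210 ≤ 218, while n = 13 gives 247 > 218; so the answer is 210.

210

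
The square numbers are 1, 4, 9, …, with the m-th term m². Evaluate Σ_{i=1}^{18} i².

Σ_{i=1}^{18} i² = 18·19·37/6 = 2109.

2109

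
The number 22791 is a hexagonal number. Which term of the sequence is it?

107

Set n(2n−1) = 22791, giving 2n² − n − 22791 = 0.
The discriminant is 1 + 8·22791 = 182329, and √182329 = 427.
So n = (1 + 427) / 4 = 428/4 = 107.
Check: 107·(2·107 − 1) = 22791. ✓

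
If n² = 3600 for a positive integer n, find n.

60

We need n² = 3600, so n = √3600 = 60.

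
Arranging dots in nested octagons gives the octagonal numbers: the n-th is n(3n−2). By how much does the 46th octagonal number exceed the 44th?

536

46·(3·46 − 2) = 6256 and 44·(3·44 − 2) = 5720.
Difference: 6256 − 5720 = 536.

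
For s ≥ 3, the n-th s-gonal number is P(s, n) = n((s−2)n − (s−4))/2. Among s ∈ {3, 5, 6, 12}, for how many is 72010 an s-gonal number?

2

s = 3: P(3, 379) = 72010. ✓
s = 5: P(5, 219) = 71832 and P(5, 220) = 72490; 72010 is not s-gonal.
s = 6: P(6, 190) = 72010. ✓
s = 12: P(12, 120) = 71520 and P(12, 121) = 72721; 72010 is not s-gonal.
Hits: s ∈ {3, 6} → 2.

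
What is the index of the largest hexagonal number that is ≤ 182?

Solve n(2n−1) ≤ 182 for integer n.
n = 9 gives 153 ≤ 182, while n = 10 gives 190 > 182; so the answer is index 9.

9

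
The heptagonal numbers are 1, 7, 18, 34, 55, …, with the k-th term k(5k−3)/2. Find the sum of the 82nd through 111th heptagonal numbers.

Σ i(5i−3)/2 = (5Σi² − 3Σi) / 2 over i = 82..111.
Σi = 6216 − 3321 = 2895 and Σi² = 462056 − 180441 = 281615.
(5·281615 − 3·2895) / 2 = 1399390/2 = 699695.

699695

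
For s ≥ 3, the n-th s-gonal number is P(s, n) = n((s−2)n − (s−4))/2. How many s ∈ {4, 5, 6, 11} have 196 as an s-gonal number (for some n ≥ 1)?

s = 4: P(4, 14) = 196. ✓
s = 5: P(5, 11) = 176 and P(5, 12) = 210; 196 is not s-gonal.
s = 6: P(6, 10) = 190 and P(6, 11) = 231; 196 is not s-gonal.
s = 11: P(11, 7) = 196. ✓
Hits: s ∈ {4, 11} → 2.

2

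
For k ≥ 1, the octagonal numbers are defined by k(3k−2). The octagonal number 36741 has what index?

Set n(3n−2) = 36741, giving 3n² − 2n − 36741 = 0.
The discriminant is 4 + 12·36741 = 440896, and √440896 = 664.
So n = (2 + 664) / 6 = 666/6 = 111.

111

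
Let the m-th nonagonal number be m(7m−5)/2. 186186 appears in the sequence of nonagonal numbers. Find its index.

231

Set n(7n−5)/2 = 186186, giving 7n² − 5n − 372372 = 0.
The discriminant is 25 + 56·186186 = 10426441, and √10426441 = 3229.
So n = (5 + 3229) / 14 = 3234/14 = 231.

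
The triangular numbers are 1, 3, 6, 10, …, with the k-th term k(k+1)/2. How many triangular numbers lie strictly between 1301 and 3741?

The n-th triangular number is n(n+1)/2.
Smallest index with value > 1301: n = 51 (giving 1326).
Largest index with value < 3741: n = 85 (giving 3655).
Indices 51 through 85: 35 terms.

35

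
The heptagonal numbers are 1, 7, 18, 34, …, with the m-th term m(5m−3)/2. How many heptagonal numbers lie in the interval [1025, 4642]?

The n-th heptagonal number is n(5n−3)/2.
Smallest index with value ≥ 1025: n = 21 (giving 1071).
Largest index with value ≤ 4642: n = 43 (giving 4558).
Indices 21 through 43: 23 terms.

23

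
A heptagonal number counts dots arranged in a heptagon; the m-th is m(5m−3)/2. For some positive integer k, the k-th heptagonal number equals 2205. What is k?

30

Set n(5n−3)/2 = 2205, giving 5n² − 3n − 4410 = 0.
The discriminant is 9 + 40·2205 = 88209, and √88209 = 297.
So n = (3 + 297) / 10 = 300/10 = 30.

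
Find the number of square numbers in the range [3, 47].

5

The n-th square number is n².
Smallest index with value ≥ 3: n = 2 (giving 4).
Largest index with value ≤ 47: n = 6 (giving 36).
Indices 2 through 6: 5 terms.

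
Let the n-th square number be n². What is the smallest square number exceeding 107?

Solve n² > 107 for integer n.
The largest n with value ≤ 107 is 10 (since 100 ≤ 107 < 121), so the first above is n = 11, value 121.

121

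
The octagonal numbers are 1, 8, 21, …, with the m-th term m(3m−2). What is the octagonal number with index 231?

The 231st octagonal number is n(3n−2) with n = 231.
231·(3·231 − 2) = 231·691 = 159621.

159621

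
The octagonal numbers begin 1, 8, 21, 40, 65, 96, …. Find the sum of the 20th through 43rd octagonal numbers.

73380

Σ i(3i−2) = 3Σi² − 2Σi over i = 20..43.
Σi = 946 − 190 = 756 and Σi² = 27434 − 2470 = 24964.
3·24964 − 2·756 = 73380.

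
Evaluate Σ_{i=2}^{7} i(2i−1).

251

Σ i(2i−1) = 2Σi² − Σi over i = 2..7.
Σi = 28 − 1 = 27 and Σi² = 140 − 1 = 139.
2·139 − 1·27 = 251.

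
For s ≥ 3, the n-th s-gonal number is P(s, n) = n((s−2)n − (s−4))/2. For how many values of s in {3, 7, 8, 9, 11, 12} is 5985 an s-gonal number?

s = 3: P(3, 108) = 5886 and P(3, 109) = 5995; 5985 is not s-gonal.
s = 7: P(7, 49) = 5929 and P(7, 50) = 6175; 5985 is not s-gonal.
s = 8: P(8, 45) = 5985. ✓
s = 9: P(9, 41) = 5781 and P(9, 42) = 6069; 5985 is not s-gonal.
s = 11: P(11, 36) = 5706 and P(11, 37) = 6031; 5985 is not s-gonal.
s = 12: P(12, 35) = 5985. ✓
Hits: s ∈ {8, 12} → 2.

2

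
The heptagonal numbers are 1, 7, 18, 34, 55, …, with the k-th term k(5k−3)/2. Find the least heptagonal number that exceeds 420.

Solve n(5n−3)/2 > 420 for integer n.
The largest n with value ≤ 420 is 13 (since 403 ≤ 420 < 469), so the first above is n = 14, value 469.

469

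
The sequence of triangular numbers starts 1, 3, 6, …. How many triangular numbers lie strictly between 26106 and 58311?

The n-th triangular number is n(n+1)/2.
Smallest index with value > 26106: n = 229 (giving 26335).
Largest index with value < 58311: n = 340 (giving 57970).
Indices 229 through 340: 112 terms.

112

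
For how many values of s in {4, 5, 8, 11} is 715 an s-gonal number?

s = 4: P(4, 26) = 676 and P(4, 27) = 729; 715 is not s-gonal.
s = 5: P(5, 22) = 715. ✓
s = 8: P(8, 15) = 645 and P(8, 16) = 736; 715 is not s-gonal.
s = 11: P(11, 13) = 715. ✓
Hits: s ∈ {5, 11} → 2.

2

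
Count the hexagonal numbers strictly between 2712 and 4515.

10

The n-th hexagonal number is n(2n−1).
Smallest index with value > 2712: n = 38 (giving 2850).
Largest index with value < 4515: n = 47 (giving 4371).
Indices 38 through 47: 10 terms.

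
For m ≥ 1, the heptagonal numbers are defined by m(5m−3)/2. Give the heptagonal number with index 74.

The 74th heptagonal number is n(5n−3)/2 with n = 74.
74·(5·74 − 3)/2 = 74·367/2 = 13579.

13579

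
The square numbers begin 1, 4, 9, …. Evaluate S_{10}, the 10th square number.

The 10th square number is n² with n = 10.
10² = 100.

100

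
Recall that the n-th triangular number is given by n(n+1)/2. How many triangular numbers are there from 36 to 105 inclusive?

The n-th triangular number is n(n+1)/2.
Smallest index with value ≥ 36: n = 8 (giving 36).
Largest index with value ≤ 105: n = 14 (giving 105).
Indices 8 through 14: 7 terms.

7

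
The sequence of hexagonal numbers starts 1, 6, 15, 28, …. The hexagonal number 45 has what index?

5

Set n(2n−1) = 45, giving 2n² − n − 45 = 0.
So n = (1 + 19) / 4 = 20/4 = 5.
Check: 5·(2·5 − 1) = 45. ✓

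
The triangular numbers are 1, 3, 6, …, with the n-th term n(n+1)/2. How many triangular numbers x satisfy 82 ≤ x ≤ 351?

14

The n-th triangular number is n(n+1)/2.
Smallest index with value ≥ 82: n = 13 (giving 91).
Largest index with value ≤ 351: n = 26 (giving 351).
Indices 13 through 26: 14 terms.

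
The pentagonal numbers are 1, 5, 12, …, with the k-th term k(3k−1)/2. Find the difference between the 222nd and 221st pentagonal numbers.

Consecutive pentagonal numbers differ by 3n − 2: here 3·222 − 2 = 664.

664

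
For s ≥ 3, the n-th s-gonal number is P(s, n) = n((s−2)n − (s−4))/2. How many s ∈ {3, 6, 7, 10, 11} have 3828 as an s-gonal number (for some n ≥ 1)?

s = 3: P(3, 87) = 3828. ✓
s = 6: P(6, 44) = 3828. ✓
s = 7: P(7, 39) = 3744 and P(7, 40) = 3940; 3828 is not s-gonal.
s = 10: P(10, 31) = 3751 and P(10, 32) = 4000; 3828 is not s-gonal.
s = 11: P(11, 29) = 3683 and P(11, 30) = 3945; 3828 is not s-gonal.
Hits: s ∈ {3, 6} → 2.

2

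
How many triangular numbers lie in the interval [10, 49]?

The n-th triangular number is n(n+1)/2.
Smallest index with value ≥ 10: n = 4 (giving 10).
Largest index with value ≤ 49: n = 9 (giving 45).
Indices 4 through 9: 6 terms.

6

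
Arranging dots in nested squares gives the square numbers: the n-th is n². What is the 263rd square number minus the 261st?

263² = 69169 and 261² = 68121.
Difference: 69169 − 68121 = 1048.

1048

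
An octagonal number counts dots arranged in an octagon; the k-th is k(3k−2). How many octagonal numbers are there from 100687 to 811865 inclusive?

The n-th octagonal number is n(3n−2).
Smallest index with value ≥ 100687: n = 184 (giving 101200).
Largest index with value ≤ 811865: n = 520 (giving 810160).
Indices 184 through 520: 337 terms.

337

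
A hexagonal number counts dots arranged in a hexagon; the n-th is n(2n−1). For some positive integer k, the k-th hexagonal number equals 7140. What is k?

60

Set n(2n−1) = 7140, giving 2n² − n − 7140 = 0.
The discriminant is 1 + 8·7140 = 57121, and √57121 = 239.
So n = (1 + 239) / 4 = 240/4 = 60.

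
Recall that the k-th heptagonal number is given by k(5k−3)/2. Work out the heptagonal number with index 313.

The 313th heptagonal number is n(5n−3)/2 with n = 313.
313·(5·313 − 3)/2 = 313·1562/2 = 313·781 = 244453.

244453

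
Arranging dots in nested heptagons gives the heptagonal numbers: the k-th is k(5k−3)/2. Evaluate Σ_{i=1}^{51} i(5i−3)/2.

111826

Σ i(5i−3)/2 = (5Σi² − 3Σi) / 2 over i = 1..51.
Σi = 1326 and Σi² = 45526.
(5·45526 − 3·1326) / 2 = 223652/2 = 111826.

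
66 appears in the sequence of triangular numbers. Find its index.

Set n(n+1)/2 = 66, giving n² + n − 132 = 0.
The discriminant is 1 + 8·66 = 529, and √529 = 23.
So n = (-1 + 23) / 2 = 22/2 = 11.
Check: 11·12/2 = 66. ✓

11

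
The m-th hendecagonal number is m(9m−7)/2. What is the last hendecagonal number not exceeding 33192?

Solve n(9n−7)/2 ≤ 33192 for integer n.
n = 86 gives 32981 ≤ 33192, while n = 87 gives 33756 > 33192; so the answer is 32981.

32981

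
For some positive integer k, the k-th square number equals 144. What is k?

12

We need n² = 144, so n = √144 = 12.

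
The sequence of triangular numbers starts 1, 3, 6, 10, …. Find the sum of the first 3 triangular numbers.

10

Σ i(i+1)/2 = (Σi² + Σi) / 2 over i = 1..3.
Σi = 6 and Σi² = 14.
(1·14 + 1·6) / 2 = 20/2 = 10.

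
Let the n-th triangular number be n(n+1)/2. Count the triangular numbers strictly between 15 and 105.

The n-th triangular number is n(n+1)/2.
Smallest index with value > 15: n = 6 (giving 21).
Largest index with value < 105: n = 13 (giving 91).
Indices 6 through 13: 8 terms.

8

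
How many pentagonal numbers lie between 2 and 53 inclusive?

5

The n-th pentagonal number is n(3n−1)/2.
Smallest index with value ≥ 2: n = 2 (giving 5).
Largest index with value ≤ 53: n = 6 (giving 51).
Indices 2 through 6: 5 terms.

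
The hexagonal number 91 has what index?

7

Set n(2n−1) = 91, giving 2n² − n − 91 = 0.
The discriminant is 1 + 8·91 = 729, and √729 = 27.
So n = (1 + 27) / 4 = 28/4 = 7.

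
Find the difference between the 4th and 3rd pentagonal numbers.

Consecutive pentagonal numbers differ by 3n − 2: here 3·4 − 2 = 10.

10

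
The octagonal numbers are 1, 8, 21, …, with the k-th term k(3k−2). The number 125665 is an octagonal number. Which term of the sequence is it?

205

Set n(3n−2) = 125665, giving 3n² − 2n − 125665 = 0.
The discriminant is 4 + 12·125665 = 1507984, and √1507984 = 1228.
So n = (2 + 1228) / 6 = 1230/6 = 205.
Check: 205·(3·205 − 2) = 125665. ✓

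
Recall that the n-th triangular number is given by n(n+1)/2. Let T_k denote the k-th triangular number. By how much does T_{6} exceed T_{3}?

15

6·7/2 = 21 and 3·4/2 = 6.
Difference: 21 − 6 = 15.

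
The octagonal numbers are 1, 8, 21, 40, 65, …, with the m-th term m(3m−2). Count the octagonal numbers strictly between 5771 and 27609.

The n-th octagonal number is n(3n−2).
Smallest index with value > 5771: n = 45 (giving 5985).
Largest index with value < 27609: n = 96 (giving 27456).
Indices 45 through 96: 52 terms.

52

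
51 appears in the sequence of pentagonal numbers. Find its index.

Set n(3n−1)/2 = 51, giving 3n² − n − 102 = 0.
The discriminant is 1 + 24·51 = 1225, and √1225 = 35.
So n = (1 + 35) / 6 = 36/6 = 6.

6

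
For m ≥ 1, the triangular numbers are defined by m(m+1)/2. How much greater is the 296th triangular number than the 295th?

Consecutive triangular numbers differ by n: T_{296} − T_{295} = 296.

296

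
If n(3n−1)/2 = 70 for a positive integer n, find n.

Set n(3n−1)/2 = 70, giving 3n² − n − 140 = 0.
The discriminant is 1 + 24·70 = 1681, and √1681 = 41.
So n = (1 + 41) / 6 = 42/6 = 7.

7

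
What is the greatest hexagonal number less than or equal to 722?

703

Solve n(2n−1) ≤ 722 for integer n.
n = 19 gives 703 ≤ 722, while n = 20 gives 780 > 722; so the answer is 703.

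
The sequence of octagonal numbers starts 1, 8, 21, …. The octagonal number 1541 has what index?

23

Set n(3n−2) = 1541, giving 3n² − 2n − 1541 = 0.
The discriminant is 4 + 12·1541 = 18496, and √18496 = 136.
So n = (2 + 136) / 6 = 138/6 = 23.
Check: 23·(3·23 − 2) = 1541. ✓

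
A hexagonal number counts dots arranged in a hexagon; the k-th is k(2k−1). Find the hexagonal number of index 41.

3321

The 41st hexagonal number is n(2n−1) with n = 41.
41·(2·41 − 1) = 41·81 = 3321.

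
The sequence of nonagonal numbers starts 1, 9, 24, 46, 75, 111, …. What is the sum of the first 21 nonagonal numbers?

11011

Σ i(7i−5)/2 = (7Σi² − 5Σi) / 2 over i = 1..21.
Σi = 231 and Σi² = 3311.
(7·3311 − 5·231) / 2 = 22022/2 = 11011.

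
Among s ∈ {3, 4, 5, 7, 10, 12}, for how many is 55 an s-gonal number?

2

s = 3: P(3, 10) = 55. ✓
s = 4: P(4, 7) = 49 and P(4, 8) = 64; 55 is not s-gonal.
s = 5: P(5, 6) = 51 and P(5, 7) = 70; 55 is not s-gonal.
s = 7: P(7, 5) = 55. ✓
s = 10: P(10, 4) = 52 and P(10, 5) = 85; 55 is not s-gonal.
s = 12: P(12, 3) = 33 and P(12, 4) = 64; 55 is not s-gonal.
Hits: s ∈ {3, 7} → 2.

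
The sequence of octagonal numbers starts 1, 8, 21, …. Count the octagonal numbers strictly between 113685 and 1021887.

388

The n-th octagonal number is n(3n−2).
Smallest index with value > 113685: n = 196 (giving 114856).
Largest index with value < 1021887: n = 583 (giving 1018501).
Indices 196 through 583: 388 terms.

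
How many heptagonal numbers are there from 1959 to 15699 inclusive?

51

The n-th heptagonal number is n(5n−3)/2.
Smallest index with value ≥ 1959: n = 29 (giving 2059).
Largest index with value ≤ 15699: n = 79 (giving 15484).
Indices 29 through 79: 51 terms.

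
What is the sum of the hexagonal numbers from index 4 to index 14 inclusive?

Σ i(2i−1) = 2Σi² − Σi over i = 4..14.
Σi = 105 − 6 = 99 and Σi² = 1015 − 14 = 1001.
2·1001 − 1·99 = 1903.

1903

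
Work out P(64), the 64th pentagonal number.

The 64th pentagonal number is n(3n−1)/2 with n = 64.
64·(3·64 − 1)/2 = 64·191/2 = 6112.

6112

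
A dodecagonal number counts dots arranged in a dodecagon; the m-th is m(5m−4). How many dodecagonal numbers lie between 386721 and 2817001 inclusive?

The n-th dodecagonal number is n(5n−4).
Smallest index with value ≥ 386721: n = 279 (giving 388089).
Largest index with value ≤ 2817001: n = 751 (giving 2817001).
Indices 279 through 751: 473 terms.

473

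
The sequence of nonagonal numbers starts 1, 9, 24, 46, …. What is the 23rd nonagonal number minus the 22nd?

155

Consecutive nonagonal numbers differ by 7n − 6: here 7·23 − 6 = 155.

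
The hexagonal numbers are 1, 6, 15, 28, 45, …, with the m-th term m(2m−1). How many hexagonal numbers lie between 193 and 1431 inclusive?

17

The n-th hexagonal number is n(2n−1).
Smallest index with value ≥ 193: n = 11 (giving 231).
Largest index with value ≤ 1431: n = 27 (giving 1431).
Indices 11 through 27: 17 terms.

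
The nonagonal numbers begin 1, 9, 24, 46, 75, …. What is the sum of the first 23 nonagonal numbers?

Σ i(7i−5)/2 = (7Σi² − 5Σi) / 2 over i = 1..23.
Σi = 276 and Σi² = 4324.
(7·4324 − 5·276) / 2 = 28888/2 = 14444.

14444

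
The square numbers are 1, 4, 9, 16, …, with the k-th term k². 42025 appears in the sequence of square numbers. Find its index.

205

We need n² = 42025, so n = √42025 = 205.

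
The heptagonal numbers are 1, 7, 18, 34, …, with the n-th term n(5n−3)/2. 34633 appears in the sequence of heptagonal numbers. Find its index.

118

Set n(5n−3)/2 = 34633, giving 5n² − 3n − 69266 = 0.
The discriminant is 9 + 40·34633 = 1385329, and √1385329 = 1177.
So n = (3 + 1177) / 10 = 1180/10 = 118.
Check: 118·(5·118 − 3)/2 = 34633. ✓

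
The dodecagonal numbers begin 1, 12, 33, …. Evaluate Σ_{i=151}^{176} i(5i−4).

3465501

Σ i(5i−4) = 5Σi² − 4Σi over i = 151..176.
Σi = 15576 − 11325 = 4251 and Σi² = 1832776 − 1136275 = 696501.
5·696501 − 4·4251 = 3465501.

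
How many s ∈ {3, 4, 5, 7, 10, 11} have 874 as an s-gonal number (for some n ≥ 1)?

s = 3: P(3, 41) = 861 and P(3, 42) = 903; 874 is not s-gonal.
s = 4: P(4, 29) = 841 and P(4, 30) = 900; 874 is not s-gonal.
s = 5: P(5, 24) = 852 and P(5, 25) = 925; 874 is not s-gonal.
s = 7: P(7, 19) = 874. ✓
s = 10: P(10, 15) = 855 and P(10, 16) = 976; 874 is not s-gonal.
s = 11: P(11, 14) = 833 and P(11, 15) = 960; 874 is not s-gonal.
Hits: s ∈ {7} → 1.

1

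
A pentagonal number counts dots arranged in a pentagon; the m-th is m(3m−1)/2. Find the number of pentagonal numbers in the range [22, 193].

8

The n-th pentagonal number is n(3n−1)/2.
Smallest index with value ≥ 22: n = 4 (giving 22).
Largest index with value ≤ 193: n = 11 (giving 176).
Indices 4 through 11: 8 terms.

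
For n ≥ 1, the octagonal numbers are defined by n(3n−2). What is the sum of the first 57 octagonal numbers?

Σ i(3i−2) = 3Σi² − 2Σi over i = 1..57.
Σi = 1653 and Σi² = 63365.
3·63365 − 2·1653 = 186789.

186789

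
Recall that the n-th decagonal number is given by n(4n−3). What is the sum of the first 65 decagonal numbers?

368225

Σ i(4i−3) = 4Σi² − 3Σi over i = 1..65.
Σi = 2145 and Σi² = 93665.
4·93665 − 3·2145 = 368225.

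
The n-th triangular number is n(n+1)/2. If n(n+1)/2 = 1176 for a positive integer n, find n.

Set n(n+1)/2 = 1176, giving n² + n − 2352 = 0.
The discriminant is 1 + 8·1176 = 9409, and √9409 = 97.
So n = (-1 + 97) / 2 = 96/2 = 48.

48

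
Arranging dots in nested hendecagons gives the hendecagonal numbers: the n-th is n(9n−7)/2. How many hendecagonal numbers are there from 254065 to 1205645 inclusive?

281

The n-th hendecagonal number is n(9n−7)/2.
Smallest index with value ≥ 254065: n = 238 (giving 254065).
Largest index with value ≤ 1205645: n = 518 (giving 1205645).
Indices 238 through 518: 281 terms.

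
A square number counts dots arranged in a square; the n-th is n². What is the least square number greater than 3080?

Solve n² > 3080 for integer n.
The largest n with value ≤ 3080 is 55 (since 3025 ≤ 3080 < 3136), so the first above is n = 56, value 3136.

3136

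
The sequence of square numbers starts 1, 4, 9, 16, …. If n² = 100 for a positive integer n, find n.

We need n² = 100, so n = √100 = 10.

10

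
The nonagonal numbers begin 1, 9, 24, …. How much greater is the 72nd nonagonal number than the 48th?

72·(7·72 − 5)/2 = 17964 and 48·(7·48 − 5)/2 = 7944.
Difference: 17964 − 7944 = 10020.

10020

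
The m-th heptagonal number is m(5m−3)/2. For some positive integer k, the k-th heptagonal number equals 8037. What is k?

Set n(5n−3)/2 = 8037, giving 5n² − 3n − 16074 = 0.
The discriminant is 9 + 40·8037 = 321489, and √321489 = 567.
So n = (3 + 567) / 10 = 570/10 = 57.

57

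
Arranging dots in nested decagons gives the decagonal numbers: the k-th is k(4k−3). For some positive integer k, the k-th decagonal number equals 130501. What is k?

Set n(4n−3) = 130501, giving 4n² − 3n − 130501 = 0.
The discriminant is 9 + 16·130501 = 2088025, and √2088025 = 1445.
So n = (3 + 1445) / 8 = 1448/8 = 181.
Check: 181·(4·181 − 3) = 130501. ✓

181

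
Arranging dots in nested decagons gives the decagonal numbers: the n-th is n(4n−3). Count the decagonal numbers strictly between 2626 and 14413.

34

The n-th decagonal number is n(4n−3).
Smallest index with value > 2626: n = 27 (giving 2835).
Largest index with value < 14413: n = 60 (giving 14220).
Indices 27 through 60: 34 terms.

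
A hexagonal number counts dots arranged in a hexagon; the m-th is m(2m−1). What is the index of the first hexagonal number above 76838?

Solve n(2n−1) > 76838 for integer n.
The largest n with value ≤ 76838 is 196 (since 76636 ≤ 76838 < 77421), so the first above is n = 197, value 77421.

197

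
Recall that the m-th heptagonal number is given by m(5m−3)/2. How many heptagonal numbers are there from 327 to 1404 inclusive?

The n-th heptagonal number is n(5n−3)/2.
Smallest index with value ≥ 327: n = 12 (giving 342).
Largest index with value ≤ 1404: n = 24 (giving 1404).
Indices 12 through 24: 13 terms.

13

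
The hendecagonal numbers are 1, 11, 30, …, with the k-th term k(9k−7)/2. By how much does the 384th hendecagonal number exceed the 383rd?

Consecutive hendecagonal numbers differ by 9n − 8: here 9·384 − 8 = 3448.

3448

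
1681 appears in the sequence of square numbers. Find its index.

We need n² = 1681, so n = √1681 = 41.

41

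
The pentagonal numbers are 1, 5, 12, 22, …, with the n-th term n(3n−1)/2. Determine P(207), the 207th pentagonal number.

207·(3·207 − 1)/2 = 207·620/2 = 207·310 = 64170.

64170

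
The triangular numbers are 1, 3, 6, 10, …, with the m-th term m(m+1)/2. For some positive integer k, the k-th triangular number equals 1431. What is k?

53

Set n(n+1)/2 = 1431, giving n² + n − 2862 = 0.
The discriminant is 1 + 8·1431 = 11449, and √11449 = 107.
So n = (-1 + 107) / 2 = 106/2 = 53.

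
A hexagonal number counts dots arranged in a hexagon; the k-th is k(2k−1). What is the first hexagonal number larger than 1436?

Solve n(2n−1) > 1436 for integer n.
The largest n with value ≤ 1436 is 27 (since 1431 ≤ 1436 < 1540), so the first above is n = 28, value 1540.

1540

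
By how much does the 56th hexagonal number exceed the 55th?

221

Consecutive hexagonal numbers differ by 4n − 3: here 4·56 − 3 = 221.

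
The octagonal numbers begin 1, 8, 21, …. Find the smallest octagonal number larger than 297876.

298936

Solve n(3n−2) > 297876 for integer n.
The largest n with value ≤ 297876 is 315 (since 297045 ≤ 297876 < 298936), so the first above is n = 316, value 298936.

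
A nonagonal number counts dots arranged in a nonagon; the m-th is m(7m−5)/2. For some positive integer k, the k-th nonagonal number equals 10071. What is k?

Set n(7n−5)/2 = 10071, giving 7n² − 5n − 20142 = 0.
So n = (5 + 751) / 14 = 756/14 = 54.

54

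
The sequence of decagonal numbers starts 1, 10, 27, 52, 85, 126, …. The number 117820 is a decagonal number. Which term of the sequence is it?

172

Set n(4n−3) = 117820, giving 4n² − 3n − 117820 = 0.
The discriminant is 9 + 16·117820 = 1885129, and √1885129 = 1373.
So n = (3 + 1373) / 8 = 1376/8 = 172.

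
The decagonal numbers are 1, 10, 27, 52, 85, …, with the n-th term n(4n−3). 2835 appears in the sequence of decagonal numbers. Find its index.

Set n(4n−3) = 2835, giving 4n² − 3n − 2835 = 0.
So n = (3 + 213) / 8 = 216/8 = 27.

27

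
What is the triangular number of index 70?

The 70th triangular number is n(n+1)/2 with n = 70.
70·71/2 = 4970/2 = 2485.

2485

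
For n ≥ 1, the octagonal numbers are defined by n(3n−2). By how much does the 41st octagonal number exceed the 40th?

Consecutive octagonal numbers differ by 6n − 5: here 6·41 − 5 = 241.

241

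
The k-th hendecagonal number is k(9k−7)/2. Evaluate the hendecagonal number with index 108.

52110

108·(9·108 − 7)/2 = 108·965/2 = 52110.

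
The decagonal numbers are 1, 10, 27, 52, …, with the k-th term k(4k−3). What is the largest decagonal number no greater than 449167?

Solve n(4n−3) ≤ 449167 for integer n.
n = 335 gives 447895 ≤ 449167, while n = 336 gives 450576 > 449167; so the answer is 447895.

447895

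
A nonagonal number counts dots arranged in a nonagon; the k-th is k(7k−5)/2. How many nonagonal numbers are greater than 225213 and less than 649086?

176

The n-th nonagonal number is n(7n−5)/2.
Smallest index with value > 225213: n = 255 (giving 226950).
Largest index with value < 649086: n = 430 (giving 646075).
Indices 255 through 430: 176 terms.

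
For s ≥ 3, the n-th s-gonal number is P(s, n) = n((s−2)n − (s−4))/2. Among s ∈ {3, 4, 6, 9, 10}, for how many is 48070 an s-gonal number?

1

s = 3: P(3, 309) = 47895 and P(3, 310) = 48205; 48070 is not s-gonal.
s = 4: P(4, 219) = 47961 and P(4, 220) = 48400; 48070 is not s-gonal.
s = 6: P(6, 155) = 47895 and P(6, 156) = 48516; 48070 is not s-gonal.
s = 9: P(9, 117) = 47619 and P(9, 118) = 48439; 48070 is not s-gonal.
s = 10: P(10, 110) = 48070. ✓
Hits: s ∈ {10} → 1.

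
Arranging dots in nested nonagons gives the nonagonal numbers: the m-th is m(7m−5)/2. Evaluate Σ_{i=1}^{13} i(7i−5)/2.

Σ i(7i−5)/2 = (7Σi² − 5Σi) / 2 over i = 1..13.
Σi = 91 and Σi² = 819.
(7·819 − 5·91) / 2 = 5278/2 = 2639.

2639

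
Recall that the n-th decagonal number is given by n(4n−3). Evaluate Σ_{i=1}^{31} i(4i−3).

40176

Σ i(4i−3) = 4Σi² − 3Σi over i = 1..31.
Σi = 496 and Σi² = 10416.
4·10416 − 3·496 = 40176.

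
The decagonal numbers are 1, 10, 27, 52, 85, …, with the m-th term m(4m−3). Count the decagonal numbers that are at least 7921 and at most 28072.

40

The n-th decagonal number is n(4n−3).
Smallest index with value ≥ 7921: n = 45 (giving 7965).
Largest index with value ≤ 28072: n = 84 (giving 27972).
Indices 45 through 84: 40 terms.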